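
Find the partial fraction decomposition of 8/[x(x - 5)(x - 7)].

Using cover-up method: A = 8/35, B = -4/5, C = 4/7
Result: (8/35)/x - (4/5)/(x - 5) + (4/7)/(x - 7)


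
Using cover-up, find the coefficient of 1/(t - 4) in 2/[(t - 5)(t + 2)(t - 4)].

Cover (t - 4), set t=4: 2/[(4 - 5)(4 + 2)] = -1/3


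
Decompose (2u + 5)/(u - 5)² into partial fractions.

(2u + 5) = P(u - 5) + Q. At u = 5: Q = 2·5 + 5 = 15. Coeff of u: P = 2
Result: 2/(u - 5) + 15/(u - 5)²


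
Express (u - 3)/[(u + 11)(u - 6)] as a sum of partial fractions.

At u=-11: A = (1·(-11) - 3)/(-11 - 6) = 14/17. At u=6: B = (1·6 - 3)/(6 + 11) = 3/17
Result: (14/17)/(u + 11) + (3/17)/(u - 6)


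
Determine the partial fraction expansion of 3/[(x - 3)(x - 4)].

3/(x - 3)(x - 4) = P/(x - 3) + Q/(x - 4). P = 3/(3 - 4) = -3, Q = 3/(4 - 3) = 3
Result: -3/(x - 3) + 3/(x - 4)


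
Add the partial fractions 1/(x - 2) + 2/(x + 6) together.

Common denominator (x - 2)(x + 6). Numerator: 1(x + 6) + 2(x - 2) = (x + 6) + (2x - 4) = 3x + 2
Result: (3x + 2)/[(x - 2)(x + 6)]


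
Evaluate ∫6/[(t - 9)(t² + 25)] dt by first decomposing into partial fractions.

Cover-up at t=9: P = 6/(9²+25) = 3/53. Coeff matching: Q = -3/53, R = -27/53. Decomposition: (3/53)/(t - 9) - ((3/53)t + 27/53)/(t² + 25). Integrate: linear → ln, quadratic → (1/2)ln + arctan: (3/53) ln|(t - 9)| - (3/106) ln(t² + 25) - (27/265) arctan(t/5) + C


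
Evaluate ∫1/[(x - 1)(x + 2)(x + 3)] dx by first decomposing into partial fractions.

Cover-up: α = 1/12, β = -1/3, γ = 1/4. Decomposition: (1/12)/(x - 1) - (1/3)/(x + 2) + (1/4)/(x + 3). Integrate each term: (1/12) ln|(x - 1)| - (1/3) ln|(x + 2)| + (1/4) ln|(x + 3)| + C


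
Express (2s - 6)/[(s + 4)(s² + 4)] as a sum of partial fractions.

At s=-4: P = (2·(-4) - 6)/((-4)² + 4) = -7/10. Q = -P = 7/10, R = 2 - (-4)·P = -4/5
Result: (-7/10)/(s + 4) + ((7/10)s - 4/5)/(s² + 4)


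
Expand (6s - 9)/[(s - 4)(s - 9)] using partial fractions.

At s=4: A = (6·4 - 9)/(4 - 9) = -3. At s=9: B = (6·9 - 9)/(9 - 4) = 9
Result: -3/(s - 4) + 9/(s - 9)


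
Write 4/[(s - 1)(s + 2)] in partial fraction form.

4/(s - 1)(s + 2) = α/(s - 1) + β/(s + 2). α = 4/(1 + 2) = 4/3, β = 4/(-2 - 1) = -4/3
Result: (4/3)/(s - 1) - (4/3)/(s + 2)


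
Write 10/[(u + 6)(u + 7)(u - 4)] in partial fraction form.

Using cover-up method: A = -1, B = 10/11, C = 1/11
Result: -1/(u + 6) + (10/11)/(u + 7) + (1/11)/(u - 4)


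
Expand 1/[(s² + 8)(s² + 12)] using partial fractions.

Coefficient matching gives P = R = 0, Q = 1/(12-8) = 1/4, S = -Q = -1/4
Result: (1/4)/(s² + 8) - (1/4)/(s² + 12)


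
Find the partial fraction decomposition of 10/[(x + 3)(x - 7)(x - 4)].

Using cover-up method: A = 1/7, B = 1/3, C = -10/21
Result: (1/7)/(x + 3) + (1/3)/(x - 7) - (10/21)/(x - 4)


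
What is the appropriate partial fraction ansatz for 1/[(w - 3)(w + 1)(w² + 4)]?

Two linear + quadratic: P/(w - 3) + Q/(w + 1) + (Rw + S)/(w² + 4)


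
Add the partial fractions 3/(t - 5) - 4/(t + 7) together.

Common denominator (t - 5)(t + 7). Numerator: 3(t + 7) - 4(t - 5) = (3t + 21) - (4t - 20) = -t + 41
Result: (-t + 41)/[(t - 5)(t + 7)]


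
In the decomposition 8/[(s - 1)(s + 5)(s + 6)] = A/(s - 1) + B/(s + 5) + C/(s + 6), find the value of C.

Cover-up at s = -6: C = 8/[(-6 - 1)(-6 + 5)] = 8/[(-7)(-1)] = 8/7


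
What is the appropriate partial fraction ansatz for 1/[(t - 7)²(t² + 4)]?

Repeated linear + quadratic: α/(t - 7) + β/(t - 7)² + (γt + δ)/(t² + 4)


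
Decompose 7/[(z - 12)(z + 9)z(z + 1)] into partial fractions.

Using Heaviside cover-up: (1/468)/(z - 12) - (1/216)/(z + 9) - (7/108)/z + (7/104)/(z + 1)


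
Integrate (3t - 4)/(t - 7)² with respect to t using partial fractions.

Decompose: A = 3, B = 3·7 - 4 = 17, so (3t - 4)/(t - 7)² = 3/(t - 7) + 17/(t - 7)². Integrate: ∫ A/(t - 7) dt = 3 ln|(t - 7)|; ∫ B/(t - 7)² dt = -17/(t - 7). Sum: 3 ln|(t - 7)| - 17/(t - 7) + C


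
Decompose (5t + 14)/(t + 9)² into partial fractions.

(5t + 14) = A(t + 9) + B. At t = -9: B = 5·(-9) + 14 = -31. Coeff of t: A = 5
Result: 5/(t + 9) - 31/(t + 9)²


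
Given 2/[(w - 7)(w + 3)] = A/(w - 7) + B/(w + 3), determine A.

Cover-up at w = 7: A = 2/(7 + 3) = 2/10 = 1/5


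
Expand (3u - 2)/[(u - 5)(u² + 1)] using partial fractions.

At u=5: P = (3·5 - 2)/(5² + 1) = 1/2. Q = -P = -1/2, R = 3 - 5·P = 1/2
Result: (1/2)/(u - 5) - ((1/2)u - 1/2)/(u² + 1)


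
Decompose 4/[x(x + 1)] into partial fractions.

4/x(x + 1) = α/x + β/(x + 1). α = 4/(0 + 1) = 4, β = 4/(-1 - 0) = -4
Result: 4/x - 4/(x + 1)


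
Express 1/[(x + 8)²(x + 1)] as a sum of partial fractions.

Cover-up at x=-1: γ = 1/(-1 + 8)² = 1/49. Cover-up at x=-8: β = 1/(-8 + 1) = -1/7. Comparing x² coeff: α = -γ = -1/49
Result: (-1/49)/(x + 8) - (1/7)/(x + 8)² + (1/49)/(x + 1)


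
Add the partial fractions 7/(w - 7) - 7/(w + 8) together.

Common denominator (w - 7)(w + 8). Numerator: 7(w + 8) - 7(w - 7) = (7w + 56) - (7w - 49) = 105
Result: (105)/[(w - 7)(w + 8)]


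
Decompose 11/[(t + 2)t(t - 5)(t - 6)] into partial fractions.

Using Heaviside cover-up: (-11/112)/(t + 2) + (11/60)/t - (11/35)/(t - 5) + (11/48)/(t - 6)


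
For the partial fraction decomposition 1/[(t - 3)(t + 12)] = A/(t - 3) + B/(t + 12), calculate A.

Cover-up at t = 3: A = 1/(3 + 12) = 1/15


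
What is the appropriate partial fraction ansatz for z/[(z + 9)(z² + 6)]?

Linear + irreducible quadratic: A/(z + 9) + (Bz + C)/(z² + 6)


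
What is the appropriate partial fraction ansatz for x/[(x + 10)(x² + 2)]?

Linear + irreducible quadratic: P/(x + 10) + (Qx + R)/(x² + 2)


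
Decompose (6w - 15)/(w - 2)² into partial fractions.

(6w - 15) = P(w - 2) + Q. At w = 2: Q = 6·2 - 15 = -3. Coeff of w: P = 6
Result: 6/(w - 2) - 3/(w - 2)²


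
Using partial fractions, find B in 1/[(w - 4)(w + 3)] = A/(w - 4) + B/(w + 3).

Cover-up at w = -3: B = 1/(-3 - 4) = -1/7


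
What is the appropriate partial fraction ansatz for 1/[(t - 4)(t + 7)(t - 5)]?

Three distinct linear factors: A/(t - 4) + B/(t + 7) + C/(t - 5)


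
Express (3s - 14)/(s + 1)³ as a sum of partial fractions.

(3s - 14) = P(s + 1)² + Q(s + 1) + R. At s = -1: R = 3·(-1) - 14 = -17. Coefficients: P = 0, Q = 3
Result: 3/(s + 1)² - 17/(s + 1)³


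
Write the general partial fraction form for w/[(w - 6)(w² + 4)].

Linear + irreducible quadratic: A/(w - 6) + (Bw + C)/(w² + 4)


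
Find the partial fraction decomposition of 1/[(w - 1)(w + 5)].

1/(w - 1)(w + 5) = A/(w - 1) + B/(w + 5). A = 1/(1 + 5) = 1/6, B = 1/(-5 - 1) = -1/6
Result: (1/6)/(w - 1) - (1/6)/(w + 5)


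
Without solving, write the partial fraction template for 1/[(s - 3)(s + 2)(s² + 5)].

Two linear + quadratic: A/(s - 3) + B/(s + 2) + (Cs + D)/(s² + 5)


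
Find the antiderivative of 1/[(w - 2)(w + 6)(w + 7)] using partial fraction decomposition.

Cover-up: A = 1/72, B = -1/8, C = 1/9. Decomposition: (1/72)/(w - 2) - (1/8)/(w + 6) + (1/9)/(w + 7). Integrate each term: (1/72) ln|(w - 2)| - (1/8) ln|(w + 6)| + (1/9) ln|(w + 7)| + C


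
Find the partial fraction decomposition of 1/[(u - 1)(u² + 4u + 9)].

Cover-up at u = 1: A = 1/(1² + 4·1 + 9) = 1/14. Then B = -A = -1/14, C = -A·(4 + 1) = -5/14
Result: (1/14)/(u - 1) - ((1/14)u + 5/14)/(u² + 4u + 9)


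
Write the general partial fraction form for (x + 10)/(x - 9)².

Repeated linear factor: A/(x - 9) + B/(x - 9)²


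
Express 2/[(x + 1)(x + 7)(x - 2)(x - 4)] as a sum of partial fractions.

Using Heaviside cover-up: (1/45)/(x + 1) - (1/297)/(x + 7) - (1/27)/(x - 2) + (1/55)/(x - 4)


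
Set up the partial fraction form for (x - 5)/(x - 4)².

Repeated linear factor: A/(x - 4) + B/(x - 4)²


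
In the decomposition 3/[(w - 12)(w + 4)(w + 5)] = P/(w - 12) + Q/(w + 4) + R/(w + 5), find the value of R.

Cover-up at w = -5: R = 3/[(-5 - 12)(-5 + 4)] = 3/[(-17)(-1)] = 3/17


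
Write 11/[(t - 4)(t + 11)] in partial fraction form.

11/(t - 4)(t + 11) = α/(t - 4) + β/(t + 11). α = 11/(4 + 11) = 11/15, β = 11/(-11 - 4) = -11/15
Result: (11/15)/(t - 4) - (11/15)/(t + 11)


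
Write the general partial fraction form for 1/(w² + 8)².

Repeated quadratic factor: (αw + β)/(w² + 8) + (γw + δ)/(w² + 8)²


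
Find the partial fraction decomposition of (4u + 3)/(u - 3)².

(4u + 3) = α(u - 3) + β. At u = 3: β = 4·3 + 3 = 15. Coeff of u: α = 4
Result: 4/(u - 3) + 15/(u - 3)²


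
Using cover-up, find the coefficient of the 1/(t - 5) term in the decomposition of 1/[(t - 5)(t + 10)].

Cover (t - 5), set t=5: 1/((t + 10) at t=5) = 1/(15) = 1/15


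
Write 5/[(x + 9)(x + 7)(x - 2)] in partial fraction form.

Using cover-up method: A = 5/22, B = -5/18, C = 5/99
Result: (5/22)/(x + 9) - (5/18)/(x + 7) + (5/99)/(x - 2)


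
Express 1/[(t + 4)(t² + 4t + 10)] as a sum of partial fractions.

Cover-up at t = -4: A = 1/((-4)² + 4·(-4) + 10) = 1/10. Then B = -A = -1/10, C = -A·(4 - 4) = 0
Result: (1/10)/(t + 4) - ((1/10)t)/(t² + 4t + 10)


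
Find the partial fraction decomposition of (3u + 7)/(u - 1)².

(3u + 7) = A(u - 1) + B. At u = 1: B = 3·1 + 7 = 10. Coeff of u: A = 3
Result: 3/(u - 1) + 10/(u - 1)²


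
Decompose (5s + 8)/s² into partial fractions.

(5s + 8) = αs + β. At s = 0: β = 5·0 + 8 = 8. Coeff of s: α = 5
Result: 5/s + 8/s²


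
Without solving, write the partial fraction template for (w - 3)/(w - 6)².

Repeated linear factor: P/(w - 6) + Q/(w - 6)²


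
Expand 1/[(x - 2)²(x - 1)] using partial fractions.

Cover-up at x=1: R = 1/(1 - 2)² = 1. Cover-up at x=2: Q = 1/(2 - 1) = 1. Comparing x² coeff: P = -R = -1
Result: -1/(x - 2) + 1/(x - 2)² + 1/(x - 1)


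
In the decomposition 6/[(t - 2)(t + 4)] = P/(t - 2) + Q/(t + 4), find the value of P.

Cover-up at t = 2: P = 6/(2 + 4) = 6/6 = 1


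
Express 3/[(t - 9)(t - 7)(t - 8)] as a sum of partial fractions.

Using cover-up method: P = 3/2, Q = 3/2, R = -3
Result: (3/2)/(t - 9) + (3/2)/(t - 7) - 3/(t - 8)


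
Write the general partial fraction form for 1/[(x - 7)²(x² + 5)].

Repeated linear + quadratic: A/(x - 7) + B/(x - 7)² + (Cx + D)/(x² + 5)


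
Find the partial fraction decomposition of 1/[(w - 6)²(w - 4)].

Cover-up at w=4: γ = 1/(4 - 6)² = 1/4. Cover-up at w=6: β = 1/(6 - 4) = 1/2. Comparing w² coeff: α = -γ = -1/4
Result: (-1/4)/(w - 6) + (1/2)/(w - 6)² + (1/4)/(w - 4)


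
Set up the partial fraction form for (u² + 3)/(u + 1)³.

Repeated linear factor (power 3): P/(u + 1) + Q/(u + 1)² + R/(u + 1)³


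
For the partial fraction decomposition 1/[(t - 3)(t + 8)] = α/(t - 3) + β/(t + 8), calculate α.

Cover-up at t = 3: α = 1/(3 + 8) = 1/11


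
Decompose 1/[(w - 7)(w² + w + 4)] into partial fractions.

Cover-up at w = 7: P = 1/(7² + 1·7 + 4) = 1/60. Then Q = -P = -1/60, R = -P·(1 + 7) = -2/15
Result: (1/60)/(w - 7) - ((1/60)w + 2/15)/(w² + w + 4)


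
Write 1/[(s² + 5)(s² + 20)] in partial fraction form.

Coefficient matching gives A = C = 0, B = 1/(20-5) = 1/15, D = -B = -1/15
Result: (1/15)/(s² + 5) - (1/15)/(s² + 20)


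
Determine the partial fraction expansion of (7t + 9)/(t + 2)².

(7t + 9) = P(t + 2) + Q. At t = -2: Q = 7·(-2) + 9 = -5. Coeff of t: P = 7
Result: 7/(t + 2) - 5/(t + 2)²


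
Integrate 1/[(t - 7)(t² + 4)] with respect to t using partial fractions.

Cover-up at t=7: A = 1/(7²+4) = 1/53. Coeff matching: B = -1/53, C = -7/53. Decomposition: (1/53)/(t - 7) - ((1/53)t + 7/53)/(t² + 4). Integrate: linear → ln, quadratic → (1/2)ln + arctan: (1/53) ln|(t - 7)| - (1/106) ln(t² + 4) - (7/106) arctan(t/2) + C


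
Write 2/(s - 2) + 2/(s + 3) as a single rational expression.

Common denominator (s - 2)(s + 3). Numerator: 2(s + 3) + 2(s - 2) = (2s + 6) + (2s - 4) = 4s + 2
Result: (4s + 2)/[(s - 2)(s + 3)]


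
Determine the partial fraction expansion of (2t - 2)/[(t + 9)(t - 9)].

At t=-9: α = (2·(-9) - 2)/(-9 - 9) = 10/9. At t=9: β = (2·9 - 2)/(9 + 9) = 8/9
Result: (10/9)/(t + 9) + (8/9)/(t - 9)


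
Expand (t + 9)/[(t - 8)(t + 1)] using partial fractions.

At t=8: α = (1·8 + 9)/(8 + 1) = 17/9. At t=-1: β = (1·(-1) + 9)/(-1 - 8) = -8/9
Result: (17/9)/(t - 8) - (8/9)/(t + 1)


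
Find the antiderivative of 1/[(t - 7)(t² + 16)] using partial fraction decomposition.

Cover-up at t=7: A = 1/(7²+16) = 1/65. Coeff matching: B = -1/65, C = -7/65. Decomposition: (1/65)/(t - 7) - ((1/65)t + 7/65)/(t² + 16). Integrate: linear → ln, quadratic → (1/2)ln + arctan: (1/65) ln|(t - 7)| - (1/130) ln(t² + 16) - (7/260) arctan(t/4) + C


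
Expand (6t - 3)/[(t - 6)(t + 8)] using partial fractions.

At t=6: P = (6·6 - 3)/(6 + 8) = 33/14. At t=-8: Q = (6·(-8) - 3)/(-8 - 6) = 51/14
Result: (33/14)/(t - 6) + (51/14)/(t + 8)


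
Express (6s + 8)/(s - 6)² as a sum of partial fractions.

(6s + 8) = P(s - 6) + Q. At s = 6: Q = 6·6 + 8 = 44. Coeff of s: P = 6
Result: 6/(s - 6) + 44/(s - 6)²


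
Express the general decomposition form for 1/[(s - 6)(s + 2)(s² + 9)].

Two linear + quadratic: P/(s - 6) + Q/(s + 2) + (Rs + S)/(s² + 9)


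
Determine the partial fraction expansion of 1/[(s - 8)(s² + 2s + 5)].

Cover-up at s = 8: A = 1/(8² + 2·8 + 5) = 1/85. Then B = -A = -1/85, C = -A·(2 + 8) = -2/17
Result: (1/85)/(s - 8) - ((1/85)s + 2/17)/(s² + 2s + 5)


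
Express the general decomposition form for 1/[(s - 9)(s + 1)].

Distinct linear factors: P/(s - 9) + Q/(s + 1)


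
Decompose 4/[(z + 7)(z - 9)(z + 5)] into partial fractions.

Using cover-up method: A = 1/8, B = 1/56, C = -1/7
Result: (1/8)/(z + 7) + (1/56)/(z - 9) - (1/7)/(z + 5)


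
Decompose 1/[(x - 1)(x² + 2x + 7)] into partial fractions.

Cover-up at x = 1: A = 1/(1² + 2·1 + 7) = 1/10. Then B = -A = -1/10, C = -A·(2 + 1) = -3/10
Result: (1/10)/(x - 1) - ((1/10)x + 3/10)/(x² + 2x + 7)


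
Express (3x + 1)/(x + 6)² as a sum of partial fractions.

(3x + 1) = P(x + 6) + Q. At x = -6: Q = 3·(-6) + 1 = -17. Coeff of x: P = 3
Result: 3/(x + 6) - 17/(x + 6)²


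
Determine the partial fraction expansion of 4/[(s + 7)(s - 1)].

4/(s + 7)(s - 1) = α/(s + 7) + β/(s - 1). α = 4/(-7 - 1) = -1/2, β = 4/(1 + 7) = 1/2
Result: (-1/2)/(s + 7) + (1/2)/(s - 1)


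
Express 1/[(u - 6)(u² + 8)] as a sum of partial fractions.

Cover-up at u = 6: A = 1/(6² + 8) = 1/44. Then B = -A = -1/44, C = -A·(0 + 6) = -3/22
Result: (1/44)/(u - 6) - ((1/44)u + 3/22)/(u² + 8)


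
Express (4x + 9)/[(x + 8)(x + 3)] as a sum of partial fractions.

At x=-8: P = (4·(-8) + 9)/(-8 + 3) = 23/5. At x=-3: Q = (4·(-3) + 9)/(-3 + 8) = -3/5
Result: (23/5)/(x + 8) - (3/5)/(x + 3)


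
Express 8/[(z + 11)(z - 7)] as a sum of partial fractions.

8/(z + 11)(z - 7) = A/(z + 11) + B/(z - 7). A = 8/(-11 - 7) = -4/9, B = 8/(7 + 11) = 4/9
Result: (-4/9)/(z + 11) + (4/9)/(z - 7)


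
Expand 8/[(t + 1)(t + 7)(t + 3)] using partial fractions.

Using cover-up method: α = 2/3, β = 1/3, γ = -1
Result: (2/3)/(t + 1) + (1/3)/(t + 7) - 1/(t + 3)


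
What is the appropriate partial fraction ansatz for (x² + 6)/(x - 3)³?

Repeated linear factor (power 3): α/(x - 3) + β/(x - 3)² + γ/(x - 3)³


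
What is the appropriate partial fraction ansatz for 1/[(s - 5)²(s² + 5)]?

Repeated linear + quadratic: A/(s - 5) + B/(s - 5)² + (Cs + D)/(s² + 5)


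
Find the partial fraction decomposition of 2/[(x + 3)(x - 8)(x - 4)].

Using cover-up method: A = 2/77, B = 1/22, C = -1/14
Result: (2/77)/(x + 3) + (1/22)/(x - 8) - (1/14)/(x - 4)


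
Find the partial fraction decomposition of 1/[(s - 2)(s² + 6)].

Cover-up at s = 2: α = 1/(2² + 6) = 1/10. Then β = -α = -1/10, γ = -α·(0 + 2) = -1/5
Result: (1/10)/(s - 2) - ((1/10)s + 1/5)/(s² + 6)


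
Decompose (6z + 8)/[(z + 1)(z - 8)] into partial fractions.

At z=-1: P = (6·(-1) + 8)/(-1 - 8) = -2/9. At z=8: Q = (6·8 + 8)/(8 + 1) = 56/9
Result: (-2/9)/(z + 1) + (56/9)/(z - 8)


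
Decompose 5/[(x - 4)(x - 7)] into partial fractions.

5/(x - 4)(x - 7) = P/(x - 4) + Q/(x - 7). P = 5/(4 - 7) = -5/3, Q = 5/(7 - 4) = 5/3
Result: (-5/3)/(x - 4) + (5/3)/(x - 7)


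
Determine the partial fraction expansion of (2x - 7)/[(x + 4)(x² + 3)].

At x=-4: P = (2·(-4) - 7)/((-4)² + 3) = -15/19. Q = -P = 15/19, R = 2 - (-4)·P = -22/19
Result: (-15/19)/(x + 4) + ((15/19)x - 22/19)/(x² + 3)


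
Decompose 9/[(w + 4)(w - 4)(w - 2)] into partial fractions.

Using cover-up method: A = 3/16, B = 9/16, C = -3/4
Result: (3/16)/(w + 4) + (9/16)/(w - 4) - (3/4)/(w - 2)


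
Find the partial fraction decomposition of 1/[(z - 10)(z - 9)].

1/(z - 10)(z - 9) = α/(z - 10) + β/(z - 9). α = 1/(10 - 9) = 1, β = 1/(9 - 10) = -1
Result: 1/(z - 10) - 1/(z - 9)


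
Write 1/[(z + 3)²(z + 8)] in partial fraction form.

Cover-up at z=-8: R = 1/(-8 + 3)² = 1/25. Cover-up at z=-3: Q = 1/(-3 + 8) = 1/5. Comparing z² coeff: P = -R = -1/25
Result: (-1/25)/(z + 3) + (1/5)/(z + 3)² + (1/25)/(z + 8)


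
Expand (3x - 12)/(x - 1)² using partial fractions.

(3x - 12) = α(x - 1) + β. At x = 1: β = 3·1 - 12 = -9. Coeff of x: α = 3
Result: 3/(x - 1) - 9/(x - 1)²


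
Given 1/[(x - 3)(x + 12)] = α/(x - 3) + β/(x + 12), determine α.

Cover-up at x = 3: α = 1/(3 + 12) = 1/15


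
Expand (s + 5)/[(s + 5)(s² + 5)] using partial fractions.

At s=-5: P = (1·(-5) + 5)/((-5)² + 5) = 0. Q = -P = 0, R = 1 - (-5)·P = 1
Result: (1)/(s² + 5)


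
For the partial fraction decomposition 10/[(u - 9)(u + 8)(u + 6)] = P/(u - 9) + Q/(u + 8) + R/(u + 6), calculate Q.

Cover-up at u = -8: Q = 10/[(-8 - 9)(-8 + 6)] = 10/[(-17)(-2)] = 10/34 = 5/17


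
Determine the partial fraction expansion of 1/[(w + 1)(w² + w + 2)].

Cover-up at w = -1: A = 1/((-1)² + 1·(-1) + 2) = 1/2. Then B = -A = -1/2, C = -A·(1 - 1) = 0
Result: (1/2)/(w + 1) - ((1/2)w)/(w² + w + 2)


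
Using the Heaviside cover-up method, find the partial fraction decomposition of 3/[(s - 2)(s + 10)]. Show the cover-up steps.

Cover (s - 2): set s=2, get A = 3/(2 + 10) = 1/4. Cover (s + 10): set s=-10, get B = 3/(-10 - 2) = -1/4.
Result: (1/4)/(s - 2) - (1/4)/(s + 10)


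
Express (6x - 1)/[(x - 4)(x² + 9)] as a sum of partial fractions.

At x=4: P = (6·4 - 1)/(4² + 9) = 23/25. Q = -P = -23/25, R = 6 - 4·P = 58/25
Result: (23/25)/(x - 4) - ((23/25)x - 58/25)/(x² + 9)


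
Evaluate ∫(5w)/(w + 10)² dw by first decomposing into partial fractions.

Decompose: P = 5, Q = 5·(-10) + 0 = -50, so (5w)/(w + 10)² = 5/(w + 10) - 50/(w + 10)². Integrate: ∫ P/(w + 10) dw = 5 ln|(w + 10)|; ∫ Q/(w + 10)² dw = 50/(w + 10). Sum: 5 ln|(w + 10)| + 50/(w + 10) + C


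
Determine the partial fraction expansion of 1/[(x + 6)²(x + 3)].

Cover-up at x=-3: C = 1/(-3 + 6)² = 1/9. Cover-up at x=-6: B = 1/(-6 + 3) = -1/3. Comparing x² coeff: A = -C = -1/9
Result: (-1/9)/(x + 6) - (1/3)/(x + 6)² + (1/9)/(x + 3)


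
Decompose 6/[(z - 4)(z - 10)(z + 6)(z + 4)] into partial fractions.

Using Heaviside cover-up: (-1/80)/(z - 4) + (1/224)/(z - 10) - (3/160)/(z + 6) + (3/112)/(z + 4)


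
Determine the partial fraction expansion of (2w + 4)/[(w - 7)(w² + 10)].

At w=7: A = (2·7 + 4)/(7² + 10) = 18/59. B = -A = -18/59, C = 2 - 7·A = -8/59
Result: (18/59)/(w - 7) - ((18/59)w + 8/59)/(w² + 10)


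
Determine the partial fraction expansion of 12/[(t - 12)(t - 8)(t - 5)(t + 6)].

Using Heaviside cover-up: (1/42)/(t - 12) - (1/14)/(t - 8) + (4/77)/(t - 5) - (1/231)/(t + 6)


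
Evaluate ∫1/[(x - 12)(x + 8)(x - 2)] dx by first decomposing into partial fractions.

Cover-up: α = 1/200, β = 1/200, γ = -1/100. Decomposition: (1/200)/(x - 12) + (1/200)/(x + 8) - (1/100)/(x - 2). Integrate each term: (1/200) ln|(x - 12)| + (1/200) ln|(x + 8)| - (1/100) ln|(x - 2)| + C


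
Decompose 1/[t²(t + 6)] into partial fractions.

Cover-up at t=-6: γ = 1/(-6 - 0)² = 1/36. Cover-up at t=0: β = 1/(0 + 6) = 1/6. Comparing t² coeff: α = -γ = -1/36
Result: (-1/36)/t + (1/6)/t² + (1/36)/(t + 6)


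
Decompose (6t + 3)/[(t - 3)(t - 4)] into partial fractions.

At t=3: A = (6·3 + 3)/(3 - 4) = -21. At t=4: B = (6·4 + 3)/(4 - 3) = 27
Result: -21/(t - 3) + 27/(t - 4)


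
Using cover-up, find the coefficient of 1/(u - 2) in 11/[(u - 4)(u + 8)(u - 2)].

Cover (u - 2), set u=2: 11/[(2 - 4)(2 + 8)] = -11/20


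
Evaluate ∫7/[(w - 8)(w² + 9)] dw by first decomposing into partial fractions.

Cover-up at w=8: α = 7/(8²+9) = 7/73. Coeff matching: β = -7/73, γ = -56/73. Decomposition: (7/73)/(w - 8) - ((7/73)w + 56/73)/(w² + 9). Integrate: linear → ln, quadratic → (1/2)ln + arctan: (7/73) ln|(w - 8)| - (7/146) ln(w² + 9) - (56/219) arctan(w/3) + C


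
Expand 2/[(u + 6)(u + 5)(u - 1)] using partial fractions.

Using cover-up method: A = 2/7, B = -1/3, C = 1/21
Result: (2/7)/(u + 6) - (1/3)/(u + 5) + (1/21)/(u - 1)


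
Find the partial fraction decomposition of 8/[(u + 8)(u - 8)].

8/(u + 8)(u - 8) = A/(u + 8) + B/(u - 8). A = 8/(-8 - 8) = -1/2, B = 8/(8 + 8) = 1/2
Result: (-1/2)/(u + 8) + (1/2)/(u - 8)


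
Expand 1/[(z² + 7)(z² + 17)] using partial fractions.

Coefficient matching gives P = R = 0, Q = 1/(17-7) = 1/10, S = -Q = -1/10
Result: (1/10)/(z² + 7) - (1/10)/(z² + 17)


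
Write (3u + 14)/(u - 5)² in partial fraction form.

(3u + 14) = P(u - 5) + Q. At u = 5: Q = 3·5 + 14 = 29. Coeff of u: P = 3
Result: 3/(u - 5) + 29/(u - 5)²


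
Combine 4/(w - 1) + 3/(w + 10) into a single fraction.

Common denominator (w - 1)(w + 10). Numerator: 4(w + 10) + 3(w - 1) = (4w + 40) + (3w - 3) = 7w + 37
Result: (7w + 37)/[(w - 1)(w + 10)]


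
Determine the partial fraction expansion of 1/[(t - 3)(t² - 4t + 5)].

Cover-up at t = 3: A = 1/(3² - 4·3 + 5) = 1/2. Then B = -A = -1/2, C = -A·(-4 + 3) = 1/2
Result: (1/2)/(t - 3) - ((1/2)t - 1/2)/(t² - 4t + 5)


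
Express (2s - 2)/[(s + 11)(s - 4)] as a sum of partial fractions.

At s=-11: A = (2·(-11) - 2)/(-11 - 4) = 8/5. At s=4: B = (2·4 - 2)/(4 + 11) = 2/5
Result: (8/5)/(s + 11) + (2/5)/(s - 4)


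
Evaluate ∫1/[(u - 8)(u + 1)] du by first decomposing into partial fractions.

Decompose: 1/[(u - 8)(u + 1)] = (1/9)/(u - 8) - (1/9)/(u + 1). Integrate each term: (1/9) ln|(u - 8)| - (1/9) ln|(u + 1)| + C


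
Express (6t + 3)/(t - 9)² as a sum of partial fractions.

(6t + 3) = α(t - 9) + β. At t = 9: β = 6·9 + 3 = 57. Coeff of t: α = 6
Result: 6/(t - 9) + 57/(t - 9)²


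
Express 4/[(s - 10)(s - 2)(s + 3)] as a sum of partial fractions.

Using cover-up method: A = 1/26, B = -1/10, C = 4/65
Result: (1/26)/(s - 10) - (1/10)/(s - 2) + (4/65)/(s + 3)


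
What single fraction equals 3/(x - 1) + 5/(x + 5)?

Common denominator (x - 1)(x + 5). Numerator: 3(x + 5) + 5(x - 1) = (3x + 15) + (5x - 5) = 8x + 10
Result: (8x + 10)/[(x - 1)(x + 5)]


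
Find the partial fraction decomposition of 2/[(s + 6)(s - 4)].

2/(s + 6)(s - 4) = A/(s + 6) + B/(s - 4). A = 2/(-6 - 4) = -1/5, B = 2/(4 + 6) = 1/5
Result: (-1/5)/(s + 6) + (1/5)/(s - 4)


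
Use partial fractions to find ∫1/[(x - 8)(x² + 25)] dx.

Cover-up at x=8: P = 1/(8²+25) = 1/89. Coeff matching: Q = -1/89, R = -8/89. Decomposition: (1/89)/(x - 8) - ((1/89)x + 8/89)/(x² + 25). Integrate: linear → ln, quadratic → (1/2)ln + arctan: (1/89) ln|(x - 8)| - (1/178) ln(x² + 25) - (8/445) arctan(x/5) + C


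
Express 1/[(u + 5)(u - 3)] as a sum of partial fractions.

1/(u + 5)(u - 3) = α/(u + 5) + β/(u - 3). α = 1/(-5 - 3) = -1/8, β = 1/(3 + 5) = 1/8
Result: (-1/8)/(u + 5) + (1/8)/(u - 3)


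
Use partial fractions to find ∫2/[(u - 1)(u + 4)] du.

Decompose: 2/[(u - 1)(u + 4)] = (2/5)/(u - 1) - (2/5)/(u + 4). Integrate each term: (2/5) ln|(u - 1)| - (2/5) ln|(u + 4)| + C


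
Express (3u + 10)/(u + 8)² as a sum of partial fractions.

(3u + 10) = P(u + 8) + Q. At u = -8: Q = 3·(-8) + 10 = -14. Coeff of u: P = 3
Result: 3/(u + 8) - 14/(u + 8)²


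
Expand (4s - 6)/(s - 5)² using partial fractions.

(4s - 6) = P(s - 5) + Q. At s = 5: Q = 4·5 - 6 = 14. Coeff of s: P = 4
Result: 4/(s - 5) + 14/(s - 5)²


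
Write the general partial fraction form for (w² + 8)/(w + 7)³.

Repeated linear factor (power 3): α/(w + 7) + β/(w + 7)² + γ/(w + 7)³


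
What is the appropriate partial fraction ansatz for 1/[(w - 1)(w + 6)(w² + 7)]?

Two linear + quadratic: α/(w - 1) + β/(w + 6) + (γw + δ)/(w² + 7)


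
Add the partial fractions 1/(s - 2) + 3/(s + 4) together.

Common denominator (s - 2)(s + 4). Numerator: 1(s + 4) + 3(s - 2) = (s + 4) + (3s - 6) = 4s - 2
Result: (4s - 2)/[(s - 2)(s + 4)]


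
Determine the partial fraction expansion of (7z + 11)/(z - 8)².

(7z + 11) = A(z - 8) + B. At z = 8: B = 7·8 + 11 = 67. Coeff of z: A = 7
Result: 7/(z - 8) + 67/(z - 8)²


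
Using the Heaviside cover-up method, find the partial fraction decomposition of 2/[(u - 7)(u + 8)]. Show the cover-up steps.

Cover (u - 7): set u=7, get P = 2/(7 + 8) = 2/15. Cover (u + 8): set u=-8, get Q = 2/(-8 - 7) = -2/15.
Result: (2/15)/(u - 7) - (2/15)/(u + 8)


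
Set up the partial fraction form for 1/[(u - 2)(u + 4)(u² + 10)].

Two linear + quadratic: P/(u - 2) + Q/(u + 4) + (Ru + S)/(u² + 10)


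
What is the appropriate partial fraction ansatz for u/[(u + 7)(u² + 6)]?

Linear + irreducible quadratic: P/(u + 7) + (Qu + R)/(u² + 6)


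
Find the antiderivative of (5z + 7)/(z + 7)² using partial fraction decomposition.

Decompose: α = 5, β = 5·(-7) + 7 = -28, so (5z + 7)/(z + 7)² = 5/(z + 7) - 28/(z + 7)². Integrate: ∫ α/(z + 7) dz = 5 ln|(z + 7)|; ∫ β/(z + 7)² dz = 28/(z + 7). Sum: 5 ln|(z + 7)| + 28/(z + 7) + C


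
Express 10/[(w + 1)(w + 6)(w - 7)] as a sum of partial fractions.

Using cover-up method: A = -1/4, B = 2/13, C = 5/52
Result: (-1/4)/(w + 1) + (2/13)/(w + 6) + (5/52)/(w - 7)


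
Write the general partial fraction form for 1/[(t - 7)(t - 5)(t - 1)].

Three distinct linear factors: A/(t - 7) + B/(t - 5) + C/(t - 1)


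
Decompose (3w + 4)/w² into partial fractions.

(3w + 4) = αw + β. At w = 0: β = 3·0 + 4 = 4. Coeff of w: α = 3
Result: 3/w + 4/w²


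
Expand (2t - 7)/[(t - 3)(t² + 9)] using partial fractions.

At t=3: P = (2·3 - 7)/(3² + 9) = -1/18. Q = -P = 1/18, R = 2 - 3·P = 13/6
Result: (-1/18)/(t - 3) + ((1/18)t + 13/6)/(t² + 9)


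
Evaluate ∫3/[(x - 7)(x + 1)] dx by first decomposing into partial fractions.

Decompose: 3/[(x - 7)(x + 1)] = (3/8)/(x - 7) - (3/8)/(x + 1). Integrate each term: (3/8) ln|(x - 7)| - (3/8) ln|(x + 1)| + C


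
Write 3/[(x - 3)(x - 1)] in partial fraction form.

3/(x - 3)(x - 1) = α/(x - 3) + β/(x - 1). α = 3/(3 - 1) = 3/2, β = 3/(1 - 3) = -3/2
Result: (3/2)/(x - 3) - (3/2)/(x - 1)


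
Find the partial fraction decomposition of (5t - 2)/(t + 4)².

(5t - 2) = P(t + 4) + Q. At t = -4: Q = 5·(-4) - 2 = -22. Coeff of t: P = 5
Result: 5/(t + 4) - 22/(t + 4)²


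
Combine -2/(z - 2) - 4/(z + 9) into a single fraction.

Common denominator (z - 2)(z + 9). Numerator: -2(z + 9) - 4(z - 2) = (-2z - 18) - (4z - 8) = -6z - 10
Result: (-6z - 10)/[(z - 2)(z + 9)]


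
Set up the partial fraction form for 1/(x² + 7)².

Repeated quadratic factor: (Ax + B)/(x² + 7) + (Cx + D)/(x² + 7)²


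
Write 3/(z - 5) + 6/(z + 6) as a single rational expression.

Common denominator (z - 5)(z + 6). Numerator: 3(z + 6) + 6(z - 5) = (3z + 18) + (6z - 30) = 9z - 12
Result: (9z - 12)/[(z - 5)(z + 6)]


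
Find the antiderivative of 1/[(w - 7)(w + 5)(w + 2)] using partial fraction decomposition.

Cover-up: P = 1/108, Q = 1/36, R = -1/27. Decomposition: (1/108)/(w - 7) + (1/36)/(w + 5) - (1/27)/(w + 2). Integrate each term: (1/108) ln|(w - 7)| + (1/36) ln|(w + 5)| - (1/27) ln|(w + 2)| + C


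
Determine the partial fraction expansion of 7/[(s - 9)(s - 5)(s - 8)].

Using cover-up method: P = 7/4, Q = 7/12, R = -7/3
Result: (7/4)/(s - 9) + (7/12)/(s - 5) - (7/3)/(s - 8)


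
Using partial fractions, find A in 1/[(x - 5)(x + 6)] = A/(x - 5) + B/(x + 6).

Cover-up at x = 5: A = 1/(5 + 6) = 1/11


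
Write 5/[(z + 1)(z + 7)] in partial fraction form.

5/(z + 1)(z + 7) = A/(z + 1) + B/(z + 7). A = 5/(-1 + 7) = 5/6, B = 5/(-7 + 1) = -5/6
Result: (5/6)/(z + 1) - (5/6)/(z + 7)


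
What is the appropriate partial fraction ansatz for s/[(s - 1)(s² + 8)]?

Linear + irreducible quadratic: A/(s - 1) + (Bs + C)/(s² + 8)


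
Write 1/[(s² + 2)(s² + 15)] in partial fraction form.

Coefficient matching gives A = C = 0, B = 1/(15-2) = 1/13, D = -B = -1/13
Result: (1/13)/(s² + 2) - (1/13)/(s² + 15)


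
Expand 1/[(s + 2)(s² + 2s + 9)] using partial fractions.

Cover-up at s = -2: α = 1/((-2)² + 2·(-2) + 9) = 1/9. Then β = -α = -1/9, γ = -α·(2 - 2) = 0
Result: (1/9)/(s + 2) - ((1/9)s)/(s² + 2s + 9)


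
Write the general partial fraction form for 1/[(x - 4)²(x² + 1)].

Repeated linear + quadratic: α/(x - 4) + β/(x - 4)² + (γx + δ)/(x² + 1)


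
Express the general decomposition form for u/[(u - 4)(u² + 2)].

Linear + irreducible quadratic: α/(u - 4) + (βu + γ)/(u² + 2)


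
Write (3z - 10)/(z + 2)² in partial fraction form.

(3z - 10) = A(z + 2) + B. At z = -2: B = 3·(-2) - 10 = -16. Coeff of z: A = 3
Result: 3/(z + 2) - 16/(z + 2)²


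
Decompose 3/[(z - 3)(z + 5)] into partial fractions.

3/(z - 3)(z + 5) = P/(z - 3) + Q/(z + 5). P = 3/(3 + 5) = 3/8, Q = 3/(-5 - 3) = -3/8
Result: (3/8)/(z - 3) - (3/8)/(z + 5)


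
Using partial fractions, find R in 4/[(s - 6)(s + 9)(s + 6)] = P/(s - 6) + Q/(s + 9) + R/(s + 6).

Cover-up at s = -6: R = 4/[(-6 - 6)(-6 + 9)] = 4/[(-12)(3)] = -4/36 = -1/9


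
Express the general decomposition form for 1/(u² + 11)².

Repeated quadratic factor: (Pu + Q)/(u² + 11) + (Ru + S)/(u² + 11)²


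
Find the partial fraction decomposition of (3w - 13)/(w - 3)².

(3w - 13) = α(w - 3) + β. At w = 3: β = 3·3 - 13 = -4. Coeff of w: α = 3
Result: 3/(w - 3) - 4/(w - 3)²


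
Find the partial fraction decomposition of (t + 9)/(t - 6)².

(t + 9) = A(t - 6) + B. At t = 6: B = 1·6 + 9 = 15. Coeff of t: A = 1
Result: 1/(t - 6) + 15/(t - 6)²


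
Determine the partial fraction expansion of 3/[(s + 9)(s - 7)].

3/(s + 9)(s - 7) = α/(s + 9) + β/(s - 7). α = 3/(-9 - 7) = -3/16, β = 3/(7 + 9) = 3/16
Result: (-3/16)/(s + 9) + (3/16)/(s - 7)


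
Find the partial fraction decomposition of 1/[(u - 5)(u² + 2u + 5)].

Cover-up at u = 5: α = 1/(5² + 2·5 + 5) = 1/40. Then β = -α = -1/40, γ = -α·(2 + 5) = -7/40
Result: (1/40)/(u - 5) - ((1/40)u + 7/40)/(u² + 2u + 5)


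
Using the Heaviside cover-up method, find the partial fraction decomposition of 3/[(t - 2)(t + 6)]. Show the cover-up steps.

Cover (t - 2): set t=2, get A = 3/(2 + 6) = 3/8. Cover (t + 6): set t=-6, get B = 3/(-6 - 2) = -3/8.
Result: (3/8)/(t - 2) - (3/8)/(t + 6)


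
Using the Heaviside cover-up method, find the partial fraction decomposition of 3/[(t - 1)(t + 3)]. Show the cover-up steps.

Cover (t - 1): set t=1, get A = 3/(1 + 3) = 3/4. Cover (t + 3): set t=-3, get B = 3/(-3 - 1) = -3/4.
Result: (3/4)/(t - 1) - (3/4)/(t + 3)


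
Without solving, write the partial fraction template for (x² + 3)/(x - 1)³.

Repeated linear factor (power 3): α/(x - 1) + β/(x - 1)² + γ/(x - 1)³


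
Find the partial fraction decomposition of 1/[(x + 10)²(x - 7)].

Cover-up at x=7: R = 1/(7 + 10)² = 1/289. Cover-up at x=-10: Q = 1/(-10 - 7) = -1/17. Comparing x² coeff: P = -R = -1/289
Result: (-1/289)/(x + 10) - (1/17)/(x + 10)² + (1/289)/(x - 7)


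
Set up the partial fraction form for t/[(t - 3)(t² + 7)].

Linear + irreducible quadratic: P/(t - 3) + (Qt + R)/(t² + 7)


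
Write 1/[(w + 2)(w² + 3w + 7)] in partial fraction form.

Cover-up at w = -2: A = 1/((-2)² + 3·(-2) + 7) = 1/5. Then B = -A = -1/5, C = -A·(3 - 2) = -1/5
Result: (1/5)/(w + 2) - ((1/5)w + 1/5)/(w² + 3w + 7)


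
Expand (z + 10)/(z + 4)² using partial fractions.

(z + 10) = P(z + 4) + Q. At z = -4: Q = 1·(-4) + 10 = 6. Coeff of z: P = 1
Result: 1/(z + 4) + 6/(z + 4)²


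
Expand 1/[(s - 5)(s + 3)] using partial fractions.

1/(s - 5)(s + 3) = α/(s - 5) + β/(s + 3). α = 1/(5 + 3) = 1/8, β = 1/(-3 - 5) = -1/8
Result: (1/8)/(s - 5) - (1/8)/(s + 3)


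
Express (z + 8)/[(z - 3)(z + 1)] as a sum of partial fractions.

At z=3: P = (1·3 + 8)/(3 + 1) = 11/4. At z=-1: Q = (1·(-1) + 8)/(-1 - 3) = -7/4
Result: (11/4)/(z - 3) - (7/4)/(z + 1)


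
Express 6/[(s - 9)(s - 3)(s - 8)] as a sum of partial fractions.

Using cover-up method: P = 1, Q = 1/5, R = -6/5
Result: 1/(s - 9) + (1/5)/(s - 3) - (6/5)/(s - 8)


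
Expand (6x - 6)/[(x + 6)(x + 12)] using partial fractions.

At x=-6: A = (6·(-6) - 6)/(-6 + 12) = -7. At x=-12: B = (6·(-12) - 6)/(-12 + 6) = 13
Result: -7/(x + 6) + 13/(x + 12)


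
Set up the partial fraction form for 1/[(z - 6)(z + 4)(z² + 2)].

Two linear + quadratic: P/(z - 6) + Q/(z + 4) + (Rz + S)/(z² + 2)


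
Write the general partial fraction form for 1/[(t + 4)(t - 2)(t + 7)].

Three distinct linear factors: P/(t + 4) + Q/(t - 2) + R/(t + 7)


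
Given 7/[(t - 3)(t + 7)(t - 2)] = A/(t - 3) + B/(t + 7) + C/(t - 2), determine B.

Cover-up at t = -7: B = 7/[(-7 - 3)(-7 - 2)] = 7/[(-10)(-9)] = 7/90


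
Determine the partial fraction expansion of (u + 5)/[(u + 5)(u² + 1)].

At u=-5: A = (1·(-5) + 5)/((-5)² + 1) = 0. B = -A = 0, C = 1 - (-5)·A = 1
Result: (1)/(u² + 1)


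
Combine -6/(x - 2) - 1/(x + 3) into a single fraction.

Common denominator (x - 2)(x + 3). Numerator: -6(x + 3) - 1(x - 2) = (-6x - 18) - (x - 2) = -7x - 16
Result: (-7x - 16)/[(x - 2)(x + 3)]


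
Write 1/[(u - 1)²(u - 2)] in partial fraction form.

Cover-up at u=2: R = 1/(2 - 1)² = 1. Cover-up at u=1: Q = 1/(1 - 2) = -1. Comparing u² coeff: P = -R = -1
Result: -1/(u - 1) - 1/(u - 1)² + 1/(u - 2)


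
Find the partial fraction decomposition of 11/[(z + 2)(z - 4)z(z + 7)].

Using Heaviside cover-up: (11/60)/(z + 2) + (1/24)/(z - 4) - (11/56)/z - (1/35)/(z + 7)


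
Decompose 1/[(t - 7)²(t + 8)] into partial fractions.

Cover-up at t=-8: C = 1/(-8 - 7)² = 1/225. Cover-up at t=7: B = 1/(7 + 8) = 1/15. Comparing t² coeff: A = -C = -1/225
Result: (-1/225)/(t - 7) + (1/15)/(t - 7)² + (1/225)/(t + 8)


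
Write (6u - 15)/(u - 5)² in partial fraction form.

(6u - 15) = α(u - 5) + β. At u = 5: β = 6·5 - 15 = 15. Coeff of u: α = 6
Result: 6/(u - 5) + 15/(u - 5)²


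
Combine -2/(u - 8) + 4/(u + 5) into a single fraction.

Common denominator (u - 8)(u + 5). Numerator: -2(u + 5) + 4(u - 8) = (-2u - 10) + (4u - 32) = 2u - 42
Result: (2u - 42)/[(u - 8)(u + 5)]


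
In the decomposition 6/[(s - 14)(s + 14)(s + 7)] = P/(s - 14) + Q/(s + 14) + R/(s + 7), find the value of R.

Cover-up at s = -7: R = 6/[(-7 - 14)(-7 + 14)] = 6/[(-21)(7)] = -6/147 = -2/49


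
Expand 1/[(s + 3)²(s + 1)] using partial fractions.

Cover-up at s=-1: R = 1/(-1 + 3)² = 1/4. Cover-up at s=-3: Q = 1/(-3 + 1) = -1/2. Comparing s² coeff: P = -R = -1/4
Result: (-1/4)/(s + 3) - (1/2)/(s + 3)² + (1/4)/(s + 1)


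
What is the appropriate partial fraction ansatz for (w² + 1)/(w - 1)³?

Repeated linear factor (power 3): α/(w - 1) + β/(w - 1)² + γ/(w - 1)³


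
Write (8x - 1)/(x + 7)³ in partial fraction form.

(8x - 1) = α(x + 7)² + β(x + 7) + γ. At x = -7: γ = 8·(-7) - 1 = -57. Coefficients: α = 0, β = 8
Result: 8/(x + 7)² - 57/(x + 7)³


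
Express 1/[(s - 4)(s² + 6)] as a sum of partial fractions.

Cover-up at s = 4: P = 1/(4² + 6) = 1/22. Then Q = -P = -1/22, R = -P·(0 + 4) = -2/11
Result: (1/22)/(s - 4) - ((1/22)s + 2/11)/(s² + 6)


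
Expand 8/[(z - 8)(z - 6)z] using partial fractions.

Using cover-up method: P = 1/2, Q = -2/3, R = 1/6
Result: (1/2)/(z - 8) - (2/3)/(z - 6) + (1/6)/z


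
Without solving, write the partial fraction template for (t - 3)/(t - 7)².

Repeated linear factor: α/(t - 7) + β/(t - 7)²


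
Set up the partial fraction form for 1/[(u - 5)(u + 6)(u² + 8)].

Two linear + quadratic: A/(u - 5) + B/(u + 6) + (Cu + D)/(u² + 8)


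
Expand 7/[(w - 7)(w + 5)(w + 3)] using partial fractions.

Using cover-up method: A = 7/120, B = 7/24, C = -7/20
Result: (7/120)/(w - 7) + (7/24)/(w + 5) - (7/20)/(w + 3)


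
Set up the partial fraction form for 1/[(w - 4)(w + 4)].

Distinct linear factors: P/(w - 4) + Q/(w + 4)


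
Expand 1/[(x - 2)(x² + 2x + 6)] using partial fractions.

Cover-up at x = 2: A = 1/(2² + 2·2 + 6) = 1/14. Then B = -A = -1/14, C = -A·(2 + 2) = -2/7
Result: (1/14)/(x - 2) - ((1/14)x + 2/7)/(x² + 2x + 6)


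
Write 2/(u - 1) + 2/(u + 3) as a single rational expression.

Common denominator (u - 1)(u + 3). Numerator: 2(u + 3) + 2(u - 1) = (2u + 6) + (2u - 2) = 4u + 4
Result: (4u + 4)/[(u - 1)(u + 3)]


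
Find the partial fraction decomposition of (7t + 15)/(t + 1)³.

(7t + 15) = P(t + 1)² + Q(t + 1) + R. At t = -1: R = 7·(-1) + 15 = 8. Coefficients: P = 0, Q = 7
Result: 7/(t + 1)² + 8/(t + 1)³


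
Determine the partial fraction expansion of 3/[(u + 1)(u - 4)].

3/(u + 1)(u - 4) = P/(u + 1) + Q/(u - 4). P = 3/(-1 - 4) = -3/5, Q = 3/(4 + 1) = 3/5
Result: (-3/5)/(u + 1) + (3/5)/(u - 4)


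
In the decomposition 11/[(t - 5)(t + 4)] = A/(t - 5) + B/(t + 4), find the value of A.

Cover-up at t = 5: A = 11/(5 + 4) = 11/9


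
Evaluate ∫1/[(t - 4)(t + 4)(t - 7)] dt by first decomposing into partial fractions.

Cover-up: A = -1/24, B = 1/88, C = 1/33. Decomposition: (-1/24)/(t - 4) + (1/88)/(t + 4) + (1/33)/(t - 7). Integrate each term: (-1/24) ln|(t - 4)| + (1/88) ln|(t + 4)| + (1/33) ln|(t - 7)| + C


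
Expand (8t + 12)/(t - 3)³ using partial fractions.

(8t + 12) = A(t - 3)² + B(t - 3) + C. At t = 3: C = 8·3 + 12 = 36. Coefficients: A = 0, B = 8
Result: 8/(t - 3)² + 36/(t - 3)³


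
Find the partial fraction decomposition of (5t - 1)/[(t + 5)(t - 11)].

At t=-5: A = (5·(-5) - 1)/(-5 - 11) = 13/8. At t=11: B = (5·11 - 1)/(11 + 5) = 27/8
Result: (13/8)/(t + 5) + (27/8)/(t - 11)


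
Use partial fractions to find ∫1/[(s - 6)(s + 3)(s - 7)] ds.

Cover-up: P = -1/9, Q = 1/90, R = 1/10. Decomposition: (-1/9)/(s - 6) + (1/90)/(s + 3) + (1/10)/(s - 7). Integrate each term: (-1/9) ln|(s - 6)| + (1/90) ln|(s + 3)| + (1/10) ln|(s - 7)| + C


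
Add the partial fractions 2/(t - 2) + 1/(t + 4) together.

Common denominator (t - 2)(t + 4). Numerator: 2(t + 4) + 1(t - 2) = (2t + 8) + (t - 2) = 3t + 6
Result: (3t + 6)/[(t - 2)(t + 4)]


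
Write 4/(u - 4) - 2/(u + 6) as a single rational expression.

Common denominator (u - 4)(u + 6). Numerator: 4(u + 6) - 2(u - 4) = (4u + 24) - (2u - 8) = 2u + 32
Result: (2u + 32)/[(u - 4)(u + 6)]


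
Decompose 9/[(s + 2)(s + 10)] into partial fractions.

9/(s + 2)(s + 10) = P/(s + 2) + Q/(s + 10). P = 9/(-2 + 10) = 9/8, Q = 9/(-10 + 2) = -9/8
Result: (9/8)/(s + 2) - (9/8)/(s + 10)


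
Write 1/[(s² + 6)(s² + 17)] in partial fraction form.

Coefficient matching gives A = C = 0, B = 1/(17-6) = 1/11, D = -B = -1/11
Result: (1/11)/(s² + 6) - (1/11)/(s² + 17)


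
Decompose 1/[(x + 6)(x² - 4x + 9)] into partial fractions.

Cover-up at x = -6: A = 1/((-6)² - 4·(-6) + 9) = 1/69. Then B = -A = -1/69, C = -A·(-4 - 6) = 10/69
Result: (1/69)/(x + 6) - ((1/69)x - 10/69)/(x² - 4x + 9)
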